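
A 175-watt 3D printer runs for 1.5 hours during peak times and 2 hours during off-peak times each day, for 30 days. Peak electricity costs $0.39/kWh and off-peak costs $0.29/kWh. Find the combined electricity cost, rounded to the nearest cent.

$6.12

Peak energy = 0.175 kW × 1.5 h × 30 = 7.875 kWh
Off-peak energy = 0.175 kW × 2 h × 30 = 10.5 kWh
Cost = 7.875 × $0.39 + 10.5 × $0.29 = $3.07125 + $3.045 = $6.12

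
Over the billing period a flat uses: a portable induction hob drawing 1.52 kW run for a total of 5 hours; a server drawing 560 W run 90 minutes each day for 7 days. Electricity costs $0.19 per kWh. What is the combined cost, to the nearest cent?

$2.56

portable induction hob: 1.52 kW × 5 h = 7.6 kWh
server: Runtime = 90 min × 7 = 630 min = 10.5 h
server: 0.56 kW × 10.5 h = 5.88 kWh
Total energy = 13.48 kWh
Cost = 13.48 × $0.19 = $2.56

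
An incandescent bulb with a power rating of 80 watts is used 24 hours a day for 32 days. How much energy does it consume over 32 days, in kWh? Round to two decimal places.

61.44 kWh

Runtime = 24 h × 32 = 768 h
Energy = 0.08 kW × 768 h = 61.44 kWh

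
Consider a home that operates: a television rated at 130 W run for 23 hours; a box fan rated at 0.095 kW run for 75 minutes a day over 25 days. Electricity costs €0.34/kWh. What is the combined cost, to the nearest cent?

television: 0.13 kW × 23 h = 2.99 kWh
box fan: Runtime = 75 min × 25 = 1875 min = 31.25 h
box fan: 0.095 kW × 31.25 h = 2.96875 kWh
Total energy = 5.95875 kWh
Cost = 5.95875 × €0.34 = €2.03

€2.03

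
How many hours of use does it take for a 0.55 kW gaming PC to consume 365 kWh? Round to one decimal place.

Hours = 365 kWh ÷ 0.55 kW = 663.6 h

663.6 h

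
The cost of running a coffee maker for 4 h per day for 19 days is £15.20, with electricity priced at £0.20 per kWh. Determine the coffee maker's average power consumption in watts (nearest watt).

Energy = £15.20 ÷ £0.20/kWh = 76 kWh
Runtime = 4 h/day × 19 days = 76 h
Power = 76 kWh ÷ 76 h = 1 kW = 1000 W

1000 W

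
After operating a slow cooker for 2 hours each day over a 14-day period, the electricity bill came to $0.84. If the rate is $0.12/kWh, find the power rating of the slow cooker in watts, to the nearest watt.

250 W

Energy = $0.84 ÷ $0.12/kWh = 7 kWh
Runtime = 2 h/day × 14 days = 28 h
Power = 7 kWh ÷ 28 h = 0.25 kW = 250 W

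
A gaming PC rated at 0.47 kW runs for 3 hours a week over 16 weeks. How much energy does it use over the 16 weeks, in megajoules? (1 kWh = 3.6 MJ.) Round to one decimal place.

81.2 MJ

Runtime = 3 h/week × 16 weeks = 48 h
Energy = 0.47 kW × 48 h = 22.56 kWh
= 22.56 × 3.6 MJ = 81.2 MJ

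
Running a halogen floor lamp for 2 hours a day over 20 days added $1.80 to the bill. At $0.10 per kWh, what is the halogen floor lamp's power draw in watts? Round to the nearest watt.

450 W

Energy = $1.80 ÷ $0.10/kWh = 18 kWh
Runtime = 2 h/day × 20 days = 40 h
Power = 18 kWh ÷ 40 h = 0.45 kW = 450 W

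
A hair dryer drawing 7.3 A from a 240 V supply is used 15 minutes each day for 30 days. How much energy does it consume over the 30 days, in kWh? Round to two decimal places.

13.14 kWh

Power = 7.3 A × 240 V = 1752 W = 1.752 kW
Runtime = 15 min × 30 = 450 min = 7.5 h
Energy = 1.752 kW × 7.5 h = 13.14 kWh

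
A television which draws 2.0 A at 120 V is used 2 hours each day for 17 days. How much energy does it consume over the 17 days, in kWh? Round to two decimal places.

Power = 2.0 A × 120 V = 240 W = 0.24 kW
Runtime = 2 h/day × 17 days = 34 h
Energy = 0.24 kW × 34 h = 8.16 kWh

8.16 kWh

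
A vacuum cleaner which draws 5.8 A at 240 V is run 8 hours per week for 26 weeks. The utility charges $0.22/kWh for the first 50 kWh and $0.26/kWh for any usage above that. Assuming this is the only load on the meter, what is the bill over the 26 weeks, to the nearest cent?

$73.28

Power = 5.8 A × 240 V = 1392 W = 1.392 kW
Runtime = 8 h/week × 26 weeks = 208 h
Energy = 1.392 kW × 208 h = 289.536 kWh
Tier 1 (0–50 kWh): 50 × $0.22 = $11
Above 50 kWh: 239.536 × $0.26 = $62.27936
Bill = $73.28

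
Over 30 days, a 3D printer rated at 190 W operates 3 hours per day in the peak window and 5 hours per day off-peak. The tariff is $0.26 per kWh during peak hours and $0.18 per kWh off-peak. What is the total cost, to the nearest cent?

$9.58

Peak energy = 0.19 kW × 3 h × 30 = 17.1 kWh
Off-peak energy = 0.19 kW × 5 h × 30 = 28.5 kWh
Cost = 17.1 × $0.26 + 28.5 × $0.18 = $4.446 + $5.13 = $9.58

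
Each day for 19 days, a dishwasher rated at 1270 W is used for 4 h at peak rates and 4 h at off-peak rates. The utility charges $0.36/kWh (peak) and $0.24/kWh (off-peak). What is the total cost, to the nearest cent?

$57.91

Peak energy = 1.27 kW × 4 h × 19 = 96.52 kWh
Off-peak energy = 1.27 kW × 4 h × 19 = 96.52 kWh
Cost = 96.52 × $0.36 + 96.52 × $0.24 = $34.7472 + $23.1648 = $57.91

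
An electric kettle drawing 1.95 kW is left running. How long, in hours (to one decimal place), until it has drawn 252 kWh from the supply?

Hours = 252 kWh ÷ 1.95 kW = 129.2 h

129.2 h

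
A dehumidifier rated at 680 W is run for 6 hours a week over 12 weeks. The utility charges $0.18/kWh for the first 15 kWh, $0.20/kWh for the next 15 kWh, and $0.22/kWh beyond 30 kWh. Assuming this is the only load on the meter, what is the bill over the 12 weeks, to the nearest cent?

Runtime = 6 h/week × 12 weeks = 72 h
Energy = 0.68 kW × 72 h = 48.96 kWh
Tier 1 (0–15 kWh): 15 × $0.18 = $2.7
Tier 2 (15–30 kWh): 15 × $0.20 = $3
Above 30 kWh: 18.96 × $0.22 = $4.1712
Bill = $9.87

$9.87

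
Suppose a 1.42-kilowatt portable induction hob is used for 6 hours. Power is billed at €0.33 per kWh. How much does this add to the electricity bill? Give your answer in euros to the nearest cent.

Energy = 1.42 kW × 6 h = 8.52 kWh
Cost = 8.52 kWh × €0.33/kWh = €2.81

€2.81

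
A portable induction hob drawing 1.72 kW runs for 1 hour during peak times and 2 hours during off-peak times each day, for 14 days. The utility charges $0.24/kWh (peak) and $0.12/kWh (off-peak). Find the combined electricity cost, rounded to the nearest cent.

$11.56

Peak energy = 1.72 kW × 1 h × 14 = 24.08 kWh
Off-peak energy = 1.72 kW × 2 h × 14 = 48.16 kWh
Cost = 24.08 × $0.24 + 48.16 × $0.12 = $5.7792 + $5.7792 = $11.56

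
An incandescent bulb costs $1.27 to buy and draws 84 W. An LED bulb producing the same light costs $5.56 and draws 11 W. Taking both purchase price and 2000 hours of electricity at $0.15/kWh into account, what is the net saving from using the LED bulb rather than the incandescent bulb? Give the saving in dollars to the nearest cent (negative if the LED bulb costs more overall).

incandescent bulb: $1.27 + (84/1000) kW × 2000 h × $0.15 = $1.27 + $25.2 = $26.47
LED bulb: $5.56 + (11/1000) kW × 2000 h × $0.15 = $5.56 + $3.3 = $8.86
Saving = $26.47 − $8.86 = $17.61

$17.61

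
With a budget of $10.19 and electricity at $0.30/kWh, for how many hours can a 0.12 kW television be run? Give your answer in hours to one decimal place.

283.1 h

Energy available = $10.19 ÷ $0.30/kWh = 33.9667 kWh
Hours = 33.9667 kWh ÷ 0.12 kW = 283.1 h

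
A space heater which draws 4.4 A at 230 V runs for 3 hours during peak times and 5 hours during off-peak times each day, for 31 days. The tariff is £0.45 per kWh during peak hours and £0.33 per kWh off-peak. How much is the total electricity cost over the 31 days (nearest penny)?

£94.12

Power = 4.4 A × 230 V = 1012 W = 1.012 kW
Peak energy = 1.012 kW × 3 h × 31 = 94.116 kWh
Off-peak energy = 1.012 kW × 5 h × 31 = 156.86 kWh
Cost = 94.116 × £0.45 + 156.86 × £0.33 = £42.3522 + £51.7638 = £94.12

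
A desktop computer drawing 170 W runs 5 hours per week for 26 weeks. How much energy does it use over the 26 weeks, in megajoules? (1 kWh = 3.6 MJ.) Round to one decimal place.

Runtime = 5 h/week × 26 weeks = 130 h
Energy = 0.17 kW × 130 h = 22.1 kWh
= 22.1 × 3.6 MJ = 79.6 MJ

79.6 MJ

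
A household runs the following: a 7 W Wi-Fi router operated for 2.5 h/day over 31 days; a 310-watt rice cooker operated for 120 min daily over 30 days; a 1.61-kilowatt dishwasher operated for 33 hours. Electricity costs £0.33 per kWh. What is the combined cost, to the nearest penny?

£23.85

Wi-Fi router: Runtime = 2.5 h/day × 31 days = 77.5 h
Wi-Fi router: 0.007 kW × 77.5 h = 0.5425 kWh
rice cooker: Runtime = 120 min × 30 = 3600 min = 60 h
rice cooker: 0.31 kW × 60 h = 18.6 kWh
dishwasher: 1.61 kW × 33 h = 53.13 kWh
Total energy = 72.2725 kWh
Cost = 72.2725 × £0.33 = £23.85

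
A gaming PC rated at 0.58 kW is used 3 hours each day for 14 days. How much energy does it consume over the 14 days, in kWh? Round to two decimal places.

Runtime = 3 h/day × 14 days = 42 h
Energy = 0.58 kW × 42 h = 24.36 kWh

24.36 kWh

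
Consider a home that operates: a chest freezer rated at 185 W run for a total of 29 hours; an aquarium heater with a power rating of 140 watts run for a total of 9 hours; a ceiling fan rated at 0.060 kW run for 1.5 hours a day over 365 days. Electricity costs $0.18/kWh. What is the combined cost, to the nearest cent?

$7.11

chest freezer: 0.185 kW × 29 h = 5.365 kWh
aquarium heater: 0.14 kW × 9 h = 1.26 kWh
ceiling fan: Runtime = 1.5 h/day × 365 days = 547.5 h
ceiling fan: 0.06 kW × 547.5 h = 32.85 kWh
Total energy = 39.475 kWh
Cost = 39.475 × $0.18 = $7.11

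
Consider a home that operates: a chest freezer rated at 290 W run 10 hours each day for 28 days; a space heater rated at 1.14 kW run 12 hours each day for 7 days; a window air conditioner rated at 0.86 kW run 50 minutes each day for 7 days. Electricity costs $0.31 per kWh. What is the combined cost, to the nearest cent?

chest freezer: Runtime = 10 h/day × 28 days = 280 h
chest freezer: 0.29 kW × 280 h = 81.2 kWh
space heater: Runtime = 12 h/day × 7 days = 84 h
space heater: 1.14 kW × 84 h = 95.76 kWh
window air conditioner: Runtime = 50 min × 7 = 350 min = 5.833333… h
window air conditioner: 0.86 kW × 5.833333… h = 5.016666… kWh
Total energy = 181.976666… kWh
Cost = 181.976666… × $0.31 = $56.41

$56.41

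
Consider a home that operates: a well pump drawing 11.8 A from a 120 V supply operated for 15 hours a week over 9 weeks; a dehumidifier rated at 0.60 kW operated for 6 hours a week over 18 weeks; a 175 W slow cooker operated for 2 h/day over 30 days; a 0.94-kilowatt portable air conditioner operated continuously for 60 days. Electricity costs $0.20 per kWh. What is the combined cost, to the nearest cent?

$324.01

well pump: Power = 11.8 A × 120 V = 1416 W = 1.416 kW
well pump: Runtime = 15 h/week × 9 weeks = 135 h
well pump: 1.416 kW × 135 h = 191.16 kWh
dehumidifier: Runtime = 6 h/week × 18 weeks = 108 h
dehumidifier: 0.6 kW × 108 h = 64.8 kWh
slow cooker: Runtime = 2 h/day × 30 days = 60 h
slow cooker: 0.175 kW × 60 h = 10.5 kWh
portable air conditioner: Runtime = 24 h × 60 = 1440 h
portable air conditioner: 0.94 kW × 1440 h = 1353.6 kWh
Total energy = 1620.06 kWh
Cost = 1620.06 × $0.20 = $324.01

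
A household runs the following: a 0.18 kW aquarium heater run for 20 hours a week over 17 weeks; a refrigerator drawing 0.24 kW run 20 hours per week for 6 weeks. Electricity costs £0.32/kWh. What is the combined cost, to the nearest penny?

aquarium heater: Runtime = 20 h/week × 17 weeks = 340 h
aquarium heater: 0.18 kW × 340 h = 61.2 kWh
refrigerator: Runtime = 20 h/week × 6 weeks = 120 h
refrigerator: 0.24 kW × 120 h = 28.8 kWh
Total energy = 90 kWh
Cost = 90 × £0.32 = £28.80

£28.80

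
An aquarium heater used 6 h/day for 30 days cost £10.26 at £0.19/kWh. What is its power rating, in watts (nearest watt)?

300 W

Energy = £10.26 ÷ £0.19/kWh = 54 kWh
Runtime = 6 h/day × 30 days = 180 h
Power = 54 kWh ÷ 180 h = 0.3 kW = 300 W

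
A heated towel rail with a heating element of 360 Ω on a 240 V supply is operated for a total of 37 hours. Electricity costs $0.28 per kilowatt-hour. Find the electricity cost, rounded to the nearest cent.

Power = V²/R = 240²/360 = 160 W = 0.16 kW
Energy = 0.16 kW × 37 h = 5.92 kWh
Cost = 5.92 kWh × $0.28/kWh = $1.66

$1.66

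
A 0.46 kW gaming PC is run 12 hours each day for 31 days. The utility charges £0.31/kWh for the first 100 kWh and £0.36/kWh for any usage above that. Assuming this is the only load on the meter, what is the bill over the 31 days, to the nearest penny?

£56.60

Runtime = 12 h/day × 31 days = 372 h
Energy = 0.46 kW × 372 h = 171.12 kWh
Tier 1 (0–100 kWh): 100 × £0.31 = £31
Above 100 kWh: 71.12 × £0.36 = £25.6032
Bill = £56.60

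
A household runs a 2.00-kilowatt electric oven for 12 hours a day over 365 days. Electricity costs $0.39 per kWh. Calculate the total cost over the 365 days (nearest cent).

Runtime = 12 h/day × 365 days = 4380 h
Energy = 2 kW × 4380 h = 8760 kWh
Cost = 8760 kWh × $0.39/kWh = $3416.40

$3416.40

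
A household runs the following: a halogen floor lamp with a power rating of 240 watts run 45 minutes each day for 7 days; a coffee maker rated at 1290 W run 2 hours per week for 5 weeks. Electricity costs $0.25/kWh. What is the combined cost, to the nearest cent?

halogen floor lamp: Runtime = 45 min × 7 = 315 min = 5.25 h
halogen floor lamp: 0.24 kW × 5.25 h = 1.26 kWh
coffee maker: Runtime = 2 h/week × 5 weeks = 10 h
coffee maker: 1.29 kW × 10 h = 12.9 kWh
Total energy = 14.16 kWh
Cost = 14.16 × $0.25 = $3.54

$3.54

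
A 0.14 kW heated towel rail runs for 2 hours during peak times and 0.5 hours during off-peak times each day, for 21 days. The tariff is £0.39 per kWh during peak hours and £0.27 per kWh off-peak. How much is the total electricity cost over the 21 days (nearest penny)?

£2.69

Peak energy = 0.14 kW × 2 h × 21 = 5.88 kWh
Off-peak energy = 0.14 kW × 0.5 h × 21 = 1.47 kWh
Cost = 5.88 × £0.39 + 1.47 × £0.27 = £2.2932 + £0.3969 = £2.69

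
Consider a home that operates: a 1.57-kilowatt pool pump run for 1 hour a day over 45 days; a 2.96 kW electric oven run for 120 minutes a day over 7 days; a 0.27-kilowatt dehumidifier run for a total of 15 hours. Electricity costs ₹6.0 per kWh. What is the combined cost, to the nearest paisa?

pool pump: Runtime = 1 h/day × 45 days = 45 h
pool pump: 1.57 kW × 45 h = 70.65 kWh
electric oven: Runtime = 120 min × 7 = 840 min = 14 h
electric oven: 2.96 kW × 14 h = 41.44 kWh
dehumidifier: 0.27 kW × 15 h = 4.05 kWh
Total energy = 116.14 kWh
Cost = 116.14 × ₹6.0 = ₹696.84

₹696.84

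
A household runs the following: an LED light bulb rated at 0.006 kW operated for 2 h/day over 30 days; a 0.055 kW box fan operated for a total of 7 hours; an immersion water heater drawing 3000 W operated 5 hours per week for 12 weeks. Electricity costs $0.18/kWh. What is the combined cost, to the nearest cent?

$32.53

LED light bulb: Runtime = 2 h/day × 30 days = 60 h
LED light bulb: 0.006 kW × 60 h = 0.36 kWh
box fan: 0.055 kW × 7 h = 0.385 kWh
immersion water heater: Runtime = 5 h/week × 12 weeks = 60 h
immersion water heater: 3 kW × 60 h = 180 kWh
Total energy = 180.745 kWh
Cost = 180.745 × $0.18 = $32.53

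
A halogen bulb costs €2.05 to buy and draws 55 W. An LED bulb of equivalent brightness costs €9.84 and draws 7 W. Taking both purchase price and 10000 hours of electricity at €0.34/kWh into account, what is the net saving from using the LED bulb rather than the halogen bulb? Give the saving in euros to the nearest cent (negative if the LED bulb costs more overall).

€155.41

halogen bulb: €2.05 + (55/1000) kW × 10000 h × €0.34 = €2.05 + €187 = €189.05
LED bulb: €9.84 + (7/1000) kW × 10000 h × €0.34 = €9.84 + €23.8 = €33.64
Saving = €189.05 − €33.64 = €155.41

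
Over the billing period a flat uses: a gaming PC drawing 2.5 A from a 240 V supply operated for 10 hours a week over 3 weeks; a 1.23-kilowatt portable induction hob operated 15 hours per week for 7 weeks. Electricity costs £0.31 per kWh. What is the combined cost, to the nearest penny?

gaming PC: Power = 2.5 A × 240 V = 600 W = 0.6 kW
gaming PC: Runtime = 10 h/week × 3 weeks = 30 h
gaming PC: 0.6 kW × 30 h = 18 kWh
portable induction hob: Runtime = 15 h/week × 7 weeks = 105 h
portable induction hob: 1.23 kW × 105 h = 129.15 kWh
Total energy = 147.15 kWh
Cost = 147.15 × £0.31 = £45.62

£45.62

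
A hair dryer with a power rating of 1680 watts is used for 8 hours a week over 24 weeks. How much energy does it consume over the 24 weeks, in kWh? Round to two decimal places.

322.56 kWh

Runtime = 8 h/week × 24 weeks = 192 h
Energy = 1.68 kW × 192 h = 322.56 kWh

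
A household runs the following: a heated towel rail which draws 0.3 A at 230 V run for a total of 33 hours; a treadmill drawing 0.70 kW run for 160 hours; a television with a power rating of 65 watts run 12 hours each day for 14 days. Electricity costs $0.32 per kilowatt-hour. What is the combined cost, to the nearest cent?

heated towel rail: Power = 0.3 A × 230 V = 69 W = 0.069 kW
heated towel rail: 0.069 kW × 33 h = 2.277 kWh
treadmill: 0.7 kW × 160 h = 112 kWh
television: Runtime = 12 h/day × 14 days = 168 h
television: 0.065 kW × 168 h = 10.92 kWh
Total energy = 125.197 kWh
Cost = 125.197 × $0.32 = $40.06

$40.06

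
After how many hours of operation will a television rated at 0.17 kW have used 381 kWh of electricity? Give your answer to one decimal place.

2241.2 h

Hours = 381 kWh ÷ 0.17 kW = 2241.2 h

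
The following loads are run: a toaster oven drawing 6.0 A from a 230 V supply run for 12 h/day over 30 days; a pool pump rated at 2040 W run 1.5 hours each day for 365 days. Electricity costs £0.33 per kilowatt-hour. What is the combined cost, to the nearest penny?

£532.52

toaster oven: Power = 6.0 A × 230 V = 1380 W = 1.38 kW
toaster oven: Runtime = 12 h/day × 30 days = 360 h
toaster oven: 1.38 kW × 360 h = 496.8 kWh
pool pump: Runtime = 1.5 h/day × 365 days = 547.5 h
pool pump: 2.04 kW × 547.5 h = 1116.9 kWh
Total energy = 1613.7 kWh
Cost = 1613.7 × £0.33 = £532.52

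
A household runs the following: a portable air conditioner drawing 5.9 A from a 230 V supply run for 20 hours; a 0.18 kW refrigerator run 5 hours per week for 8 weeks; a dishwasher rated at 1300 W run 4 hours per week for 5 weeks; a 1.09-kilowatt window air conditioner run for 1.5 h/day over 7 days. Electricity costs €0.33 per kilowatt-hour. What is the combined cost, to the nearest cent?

€23.69

portable air conditioner: Power = 5.9 A × 230 V = 1357 W = 1.357 kW
portable air conditioner: 1.357 kW × 20 h = 27.14 kWh
refrigerator: Runtime = 5 h/week × 8 weeks = 40 h
refrigerator: 0.18 kW × 40 h = 7.2 kWh
dishwasher: Runtime = 4 h/week × 5 weeks = 20 h
dishwasher: 1.3 kW × 20 h = 26 kWh
window air conditioner: Runtime = 1.5 h/day × 7 days = 10.5 h
window air conditioner: 1.09 kW × 10.5 h = 11.445 kWh
Total energy = 71.785 kWh
Cost = 71.785 × €0.33 = €23.69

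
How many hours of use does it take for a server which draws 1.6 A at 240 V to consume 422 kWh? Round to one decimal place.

1099.0 h

Power = 1.6 A × 240 V = 384 W = 0.384 kW
Hours = 422 kWh ÷ 0.384 kW = 1099.0 h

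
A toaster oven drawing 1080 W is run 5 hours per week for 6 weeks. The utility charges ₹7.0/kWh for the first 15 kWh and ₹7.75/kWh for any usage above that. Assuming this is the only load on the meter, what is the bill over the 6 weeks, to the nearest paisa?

Runtime = 5 h/week × 6 weeks = 30 h
Energy = 1.08 kW × 30 h = 32.4 kWh
Tier 1 (0–15 kWh): 15 × ₹7.0 = ₹105
Above 15 kWh: 17.4 × ₹7.75 = ₹134.85
Bill = ₹239.85

₹239.85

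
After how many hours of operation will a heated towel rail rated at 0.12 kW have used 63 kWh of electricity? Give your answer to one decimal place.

Hours = 63 kWh ÷ 0.12 kW = 525.0 h

525.0 h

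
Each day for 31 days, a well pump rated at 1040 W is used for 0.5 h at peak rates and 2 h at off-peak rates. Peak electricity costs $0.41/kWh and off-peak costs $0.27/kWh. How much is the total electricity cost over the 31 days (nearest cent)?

$24.02

Peak energy = 1.04 kW × 0.5 h × 31 = 16.12 kWh
Off-peak energy = 1.04 kW × 2 h × 31 = 64.48 kWh
Cost = 16.12 × $0.41 + 64.48 × $0.27 = $6.6092 + $17.4096 = $24.02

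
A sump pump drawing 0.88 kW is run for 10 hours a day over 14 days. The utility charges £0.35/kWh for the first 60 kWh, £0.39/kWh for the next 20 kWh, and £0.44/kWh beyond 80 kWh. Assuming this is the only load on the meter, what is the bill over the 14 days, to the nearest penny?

£47.81

Runtime = 10 h/day × 14 days = 140 h
Energy = 0.88 kW × 140 h = 123.2 kWh
Tier 1 (0–60 kWh): 60 × £0.35 = £21
Tier 2 (60–80 kWh): 20 × £0.39 = £7.8
Above 80 kWh: 43.2 × £0.44 = £19.008
Bill = £47.81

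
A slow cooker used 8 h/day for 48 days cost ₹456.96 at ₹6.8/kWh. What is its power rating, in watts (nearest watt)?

175 W

Energy = ₹456.96 ÷ ₹6.8/kWh = 67.2 kWh
Runtime = 8 h/day × 48 days = 384 h
Power = 67.2 kWh ÷ 384 h = 0.175 kW = 175 W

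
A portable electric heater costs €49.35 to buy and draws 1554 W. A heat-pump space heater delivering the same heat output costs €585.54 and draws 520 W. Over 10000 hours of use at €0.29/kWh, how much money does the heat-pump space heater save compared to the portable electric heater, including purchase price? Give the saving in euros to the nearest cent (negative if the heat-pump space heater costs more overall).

€2462.41

portable electric heater: €49.35 + (1554/1000) kW × 10000 h × €0.29 = €49.35 + €4506.6 = €4555.95
heat-pump space heater: €585.54 + (520/1000) kW × 10000 h × €0.29 = €585.54 + €1508 = €2093.54
Saving = €4555.95 − €2093.54 = €2462.41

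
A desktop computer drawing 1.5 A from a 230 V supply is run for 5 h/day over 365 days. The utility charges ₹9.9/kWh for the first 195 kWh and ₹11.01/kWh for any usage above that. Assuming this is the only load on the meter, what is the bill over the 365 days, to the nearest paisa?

₹6715.72

Power = 1.5 A × 230 V = 345 W = 0.345 kW
Runtime = 5 h/day × 365 days = 1825 h
Energy = 0.345 kW × 1825 h = 629.625 kWh
Tier 1 (0–195 kWh): 195 × ₹9.9 = ₹1930.5
Above 195 kWh: 434.625 × ₹11.01 = ₹4785.22125
Bill = ₹6715.72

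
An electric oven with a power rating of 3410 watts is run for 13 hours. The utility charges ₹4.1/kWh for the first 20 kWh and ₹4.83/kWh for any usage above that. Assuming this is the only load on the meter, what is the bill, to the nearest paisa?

₹199.51

Energy = 3.41 kW × 13 h = 44.33 kWh
Tier 1 (0–20 kWh): 20 × ₹4.1 = ₹82
Above 20 kWh: 24.33 × ₹4.83 = ₹117.5139
Bill = ₹199.51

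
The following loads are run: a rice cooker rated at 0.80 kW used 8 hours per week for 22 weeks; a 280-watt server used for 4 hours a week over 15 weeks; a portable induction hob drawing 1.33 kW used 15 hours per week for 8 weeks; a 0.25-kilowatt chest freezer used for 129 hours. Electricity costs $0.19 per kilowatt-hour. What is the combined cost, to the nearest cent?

rice cooker: Runtime = 8 h/week × 22 weeks = 176 h
rice cooker: 0.8 kW × 176 h = 140.8 kWh
server: Runtime = 4 h/week × 15 weeks = 60 h
server: 0.28 kW × 60 h = 16.8 kWh
portable induction hob: Runtime = 15 h/week × 8 weeks = 120 h
portable induction hob: 1.33 kW × 120 h = 159.6 kWh
chest freezer: 0.25 kW × 129 h = 32.25 kWh
Total energy = 349.45 kWh
Cost = 349.45 × $0.19 = $66.40

$66.40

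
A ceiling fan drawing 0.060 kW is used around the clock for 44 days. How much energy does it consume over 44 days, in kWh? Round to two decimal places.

63.36 kWh

Runtime = 24 h × 44 = 1056 h
Energy = 0.06 kW × 1056 h = 63.36 kWh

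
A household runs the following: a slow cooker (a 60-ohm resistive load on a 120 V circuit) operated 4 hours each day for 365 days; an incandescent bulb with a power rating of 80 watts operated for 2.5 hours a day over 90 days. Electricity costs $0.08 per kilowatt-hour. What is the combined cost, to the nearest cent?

$29.47

slow cooker: Power = V²/R = 120²/60 = 240 W = 0.24 kW
slow cooker: Runtime = 4 h/day × 365 days = 1460 h
slow cooker: 0.24 kW × 1460 h = 350.4 kWh
incandescent bulb: Runtime = 2.5 h/day × 90 days = 225 h
incandescent bulb: 0.08 kW × 225 h = 18 kWh
Total energy = 368.4 kWh
Cost = 368.4 × $0.08 = $29.47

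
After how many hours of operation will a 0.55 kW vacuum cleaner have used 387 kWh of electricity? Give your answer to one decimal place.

Hours = 387 kWh ÷ 0.55 kW = 703.6 h

703.6 h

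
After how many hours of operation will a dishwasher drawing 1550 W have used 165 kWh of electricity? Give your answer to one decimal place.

106.5 h

Hours = 165 kWh ÷ 1.55 kW = 106.5 h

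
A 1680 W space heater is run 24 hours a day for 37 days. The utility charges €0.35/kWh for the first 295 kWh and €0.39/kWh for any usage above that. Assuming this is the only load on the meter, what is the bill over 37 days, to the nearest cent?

Runtime = 24 h × 37 = 888 h
Energy = 1.68 kW × 888 h = 1491.84 kWh
Tier 1 (0–295 kWh): 295 × €0.35 = €103.25
Above 295 kWh: 1196.84 × €0.39 = €466.7676
Bill = €570.02

€570.02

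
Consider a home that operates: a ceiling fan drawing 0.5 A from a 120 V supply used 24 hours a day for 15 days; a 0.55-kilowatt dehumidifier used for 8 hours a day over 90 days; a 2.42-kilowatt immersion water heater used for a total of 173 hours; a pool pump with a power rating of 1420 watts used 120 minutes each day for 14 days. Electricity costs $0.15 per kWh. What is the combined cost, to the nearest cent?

ceiling fan: Power = 0.5 A × 120 V = 60 W = 0.06 kW
ceiling fan: Runtime = 24 h × 15 = 360 h
ceiling fan: 0.06 kW × 360 h = 21.6 kWh
dehumidifier: Runtime = 8 h/day × 90 days = 720 h
dehumidifier: 0.55 kW × 720 h = 396 kWh
immersion water heater: 2.42 kW × 173 h = 418.66 kWh
pool pump: Runtime = 120 min × 14 = 1680 min = 28 h
pool pump: 1.42 kW × 28 h = 39.76 kWh
Total energy = 876.02 kWh
Cost = 876.02 × $0.15 = $131.40

$131.40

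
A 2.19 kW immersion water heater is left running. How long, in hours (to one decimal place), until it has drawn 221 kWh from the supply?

Hours = 221 kWh ÷ 2.19 kW = 100.9 h

100.9 h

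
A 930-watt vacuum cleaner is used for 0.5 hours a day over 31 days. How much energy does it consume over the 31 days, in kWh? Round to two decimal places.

Runtime = 0.5 h/day × 31 days = 15.5 h
Energy = 0.93 kW × 15.5 h = 14.415 kWh ≈ 14.42 kWh

14.42 kWh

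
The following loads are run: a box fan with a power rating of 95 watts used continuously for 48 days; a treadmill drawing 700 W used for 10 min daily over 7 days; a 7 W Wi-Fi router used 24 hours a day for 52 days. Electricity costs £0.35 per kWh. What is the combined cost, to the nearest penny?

£41.65

box fan: Runtime = 24 h × 48 = 1152 h
box fan: 0.095 kW × 1152 h = 109.44 kWh
treadmill: Runtime = 10 min × 7 = 70 min = 1.166666… h
treadmill: 0.7 kW × 1.166666… h = 0.816666… kWh
Wi-Fi router: Runtime = 24 h × 52 = 1248 h
Wi-Fi router: 0.007 kW × 1248 h = 8.736 kWh
Total energy = 118.992666… kWh
Cost = 118.992666… × £0.35 = £41.65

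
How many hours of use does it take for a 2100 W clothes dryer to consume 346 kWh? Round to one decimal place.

164.8 h

Hours = 346 kWh ÷ 2.1 kW = 164.8 h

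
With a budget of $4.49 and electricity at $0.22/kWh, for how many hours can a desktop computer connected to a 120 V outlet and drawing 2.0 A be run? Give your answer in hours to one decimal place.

85.0 h

Power = 2.0 A × 120 V = 240 W = 0.24 kW
Energy available = $4.49 ÷ $0.22/kWh = 20.4091 kWh
Hours = 20.4091 kWh ÷ 0.24 kW = 85.0 h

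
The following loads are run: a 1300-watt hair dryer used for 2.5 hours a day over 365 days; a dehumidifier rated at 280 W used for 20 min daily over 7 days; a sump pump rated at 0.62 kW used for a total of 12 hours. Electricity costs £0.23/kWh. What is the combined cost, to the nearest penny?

hair dryer: Runtime = 2.5 h/day × 365 days = 912.5 h
hair dryer: 1.3 kW × 912.5 h = 1186.25 kWh
dehumidifier: Runtime = 20 min × 7 = 140 min = 2.333333… h
dehumidifier: 0.28 kW × 2.333333… h = 0.653333… kWh
sump pump: 0.62 kW × 12 h = 7.44 kWh
Total energy = 1194.343333… kWh
Cost = 1194.343333… × £0.23 = £274.70

£274.70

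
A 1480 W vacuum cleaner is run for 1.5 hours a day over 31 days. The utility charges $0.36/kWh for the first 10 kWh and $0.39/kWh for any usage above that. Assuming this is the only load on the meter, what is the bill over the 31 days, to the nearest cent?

$26.54

Runtime = 1.5 h/day × 31 days = 46.5 h
Energy = 1.48 kW × 46.5 h = 68.82 kWh
Tier 1 (0–10 kWh): 10 × $0.36 = $3.6
Above 10 kWh: 58.82 × $0.39 = $22.9398
Bill = $26.54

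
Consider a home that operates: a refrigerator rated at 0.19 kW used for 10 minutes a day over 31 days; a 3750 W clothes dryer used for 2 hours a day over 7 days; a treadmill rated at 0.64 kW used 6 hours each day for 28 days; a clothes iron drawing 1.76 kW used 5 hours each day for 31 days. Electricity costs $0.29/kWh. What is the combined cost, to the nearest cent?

refrigerator: Runtime = 10 min × 31 = 310 min = 5.166666… h
refrigerator: 0.19 kW × 5.166666… h = 0.981666… kWh
clothes dryer: Runtime = 2 h/day × 7 days = 14 h
clothes dryer: 3.75 kW × 14 h = 52.5 kWh
treadmill: Runtime = 6 h/day × 28 days = 168 h
treadmill: 0.64 kW × 168 h = 107.52 kWh
clothes iron: Runtime = 5 h/day × 31 days = 155 h
clothes iron: 1.76 kW × 155 h = 272.8 kWh
Total energy = 433.801666… kWh
Cost = 433.801666… × $0.29 = $125.80

$125.80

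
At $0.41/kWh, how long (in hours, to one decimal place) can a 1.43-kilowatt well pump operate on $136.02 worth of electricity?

232.0 h

Energy available = $136.02 ÷ $0.41/kWh = 331.7561 kWh
Hours = 331.7561 kWh ÷ 1.43 kW = 232.0 h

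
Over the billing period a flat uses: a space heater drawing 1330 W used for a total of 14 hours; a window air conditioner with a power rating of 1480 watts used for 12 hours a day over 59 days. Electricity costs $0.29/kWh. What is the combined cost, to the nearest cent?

space heater: 1.33 kW × 14 h = 18.62 kWh
window air conditioner: Runtime = 12 h/day × 59 days = 708 h
window air conditioner: 1.48 kW × 708 h = 1047.84 kWh
Total energy = 1066.46 kWh
Cost = 1066.46 × $0.29 = $309.27

$309.27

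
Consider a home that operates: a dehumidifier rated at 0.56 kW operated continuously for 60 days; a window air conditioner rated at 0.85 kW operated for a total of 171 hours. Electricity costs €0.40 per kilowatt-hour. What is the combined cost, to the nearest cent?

€380.70

dehumidifier: Runtime = 24 h × 60 = 1440 h
dehumidifier: 0.56 kW × 1440 h = 806.4 kWh
window air conditioner: 0.85 kW × 171 h = 145.35 kWh
Total energy = 951.75 kWh
Cost = 951.75 × €0.40 = €380.70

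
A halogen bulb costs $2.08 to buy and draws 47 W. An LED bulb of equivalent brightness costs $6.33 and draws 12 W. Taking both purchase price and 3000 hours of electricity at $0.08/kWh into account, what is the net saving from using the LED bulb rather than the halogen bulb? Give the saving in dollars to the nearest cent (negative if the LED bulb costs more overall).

$4.15

halogen bulb: $2.08 + (47/1000) kW × 3000 h × $0.08 = $2.08 + $11.28 = $13.36
LED bulb: $6.33 + (12/1000) kW × 3000 h × $0.08 = $6.33 + $2.88 = $9.21
Saving = $13.36 − $9.21 = $4.15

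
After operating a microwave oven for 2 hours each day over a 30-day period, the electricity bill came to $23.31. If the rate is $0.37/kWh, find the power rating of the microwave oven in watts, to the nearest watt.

Energy = $23.31 ÷ $0.37/kWh = 63 kWh
Runtime = 2 h/day × 30 days = 60 h
Power = 63 kWh ÷ 60 h = 1.05 kW = 1050 W

1050 W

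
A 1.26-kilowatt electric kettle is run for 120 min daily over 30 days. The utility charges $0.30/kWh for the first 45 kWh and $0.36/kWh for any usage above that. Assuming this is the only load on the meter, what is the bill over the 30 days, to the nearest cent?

$24.52

Runtime = 120 min × 30 = 3600 min = 60 h
Energy = 1.26 kW × 60 h = 75.6 kWh
Tier 1 (0–45 kWh): 45 × $0.30 = $13.5
Above 45 kWh: 30.6 × $0.36 = $11.016
Bill = $24.52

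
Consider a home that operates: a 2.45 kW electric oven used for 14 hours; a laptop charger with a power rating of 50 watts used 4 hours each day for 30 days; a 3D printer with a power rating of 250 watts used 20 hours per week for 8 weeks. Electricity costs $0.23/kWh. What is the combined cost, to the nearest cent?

$18.47

electric oven: 2.45 kW × 14 h = 34.3 kWh
laptop charger: Runtime = 4 h/day × 30 days = 120 h
laptop charger: 0.05 kW × 120 h = 6 kWh
3D printer: Runtime = 20 h/week × 8 weeks = 160 h
3D printer: 0.25 kW × 160 h = 40 kWh
Total energy = 80.3 kWh
Cost = 80.3 × $0.23 = $18.47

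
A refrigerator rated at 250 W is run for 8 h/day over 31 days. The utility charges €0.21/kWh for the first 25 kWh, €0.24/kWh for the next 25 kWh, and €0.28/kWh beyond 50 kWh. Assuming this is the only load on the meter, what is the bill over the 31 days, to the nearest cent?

Runtime = 8 h/day × 31 days = 248 h
Energy = 0.25 kW × 248 h = 62 kWh
Tier 1 (0–25 kWh): 25 × €0.21 = €5.25
Tier 2 (25–50 kWh): 25 × €0.24 = €6
Above 50 kWh: 12 × €0.28 = €3.36
Bill = €14.61

€14.61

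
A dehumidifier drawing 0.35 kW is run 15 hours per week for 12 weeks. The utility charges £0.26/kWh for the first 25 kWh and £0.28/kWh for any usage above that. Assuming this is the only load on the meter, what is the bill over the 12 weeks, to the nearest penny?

Runtime = 15 h/week × 12 weeks = 180 h
Energy = 0.35 kW × 180 h = 63 kWh
Tier 1 (0–25 kWh): 25 × £0.26 = £6.5
Above 25 kWh: 38 × £0.28 = £10.64
Bill = £17.14

£17.14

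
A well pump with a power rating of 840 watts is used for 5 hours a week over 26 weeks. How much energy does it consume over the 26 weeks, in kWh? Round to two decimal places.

Runtime = 5 h/week × 26 weeks = 130 h
Energy = 0.84 kW × 130 h = 109.2 kWh

109.20 kWh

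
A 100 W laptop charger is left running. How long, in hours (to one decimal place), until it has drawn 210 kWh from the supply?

2100.0 h

Hours = 210 kWh ÷ 0.1 kW = 2100.0 h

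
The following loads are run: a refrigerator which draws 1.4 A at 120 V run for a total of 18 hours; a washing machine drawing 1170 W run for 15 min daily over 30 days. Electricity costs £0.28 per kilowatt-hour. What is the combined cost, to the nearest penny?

refrigerator: Power = 1.4 A × 120 V = 168 W = 0.168 kW
refrigerator: 0.168 kW × 18 h = 3.024 kWh
washing machine: Runtime = 15 min × 30 = 450 min = 7.5 h
washing machine: 1.17 kW × 7.5 h = 8.775 kWh
Total energy = 11.799 kWh
Cost = 11.799 × £0.28 = £3.30

£3.30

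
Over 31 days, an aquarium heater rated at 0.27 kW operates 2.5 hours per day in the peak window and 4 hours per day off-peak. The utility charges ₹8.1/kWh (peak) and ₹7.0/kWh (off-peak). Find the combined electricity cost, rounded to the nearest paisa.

₹403.85

Peak energy = 0.27 kW × 2.5 h × 31 = 20.925 kWh
Off-peak energy = 0.27 kW × 4 h × 31 = 33.48 kWh
Cost = 20.925 × ₹8.1 + 33.48 × ₹7.0 = ₹169.4925 + ₹234.36 = ₹403.85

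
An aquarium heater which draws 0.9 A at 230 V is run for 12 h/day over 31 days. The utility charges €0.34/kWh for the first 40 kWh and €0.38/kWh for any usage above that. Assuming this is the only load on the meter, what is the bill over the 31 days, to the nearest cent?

€27.66

Power = 0.9 A × 230 V = 207 W = 0.207 kW
Runtime = 12 h/day × 31 days = 372 h
Energy = 0.207 kW × 372 h = 77.004 kWh
Tier 1 (0–40 kWh): 40 × €0.34 = €13.6
Above 40 kWh: 37.004 × €0.38 = €14.06152
Bill = €27.66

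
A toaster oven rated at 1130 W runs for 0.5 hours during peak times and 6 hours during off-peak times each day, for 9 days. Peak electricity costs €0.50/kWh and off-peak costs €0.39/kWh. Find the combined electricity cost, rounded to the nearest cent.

Peak energy = 1.13 kW × 0.5 h × 9 = 5.085 kWh
Off-peak energy = 1.13 kW × 6 h × 9 = 61.02 kWh
Cost = 5.085 × €0.50 + 61.02 × €0.39 = €2.5425 + €23.7978 = €26.34

€26.34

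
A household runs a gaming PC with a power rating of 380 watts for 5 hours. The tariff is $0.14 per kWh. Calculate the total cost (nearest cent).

$0.27

Energy = 0.38 kW × 5 h = 1.9 kWh
Cost = 1.9 kWh × $0.14/kWh = $0.27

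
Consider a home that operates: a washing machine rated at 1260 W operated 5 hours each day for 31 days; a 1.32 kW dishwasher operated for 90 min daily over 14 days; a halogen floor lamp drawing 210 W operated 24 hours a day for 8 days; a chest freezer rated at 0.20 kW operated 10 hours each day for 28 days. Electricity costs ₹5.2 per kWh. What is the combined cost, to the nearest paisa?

washing machine: Runtime = 5 h/day × 31 days = 155 h
washing machine: 1.26 kW × 155 h = 195.3 kWh
dishwasher: Runtime = 90 min × 14 = 1260 min = 21 h
dishwasher: 1.32 kW × 21 h = 27.72 kWh
halogen floor lamp: Runtime = 24 h × 8 = 192 h
halogen floor lamp: 0.21 kW × 192 h = 40.32 kWh
chest freezer: Runtime = 10 h/day × 28 days = 280 h
chest freezer: 0.2 kW × 280 h = 56 kWh
Total energy = 319.34 kWh
Cost = 319.34 × ₹5.2 = ₹1660.57

₹1660.57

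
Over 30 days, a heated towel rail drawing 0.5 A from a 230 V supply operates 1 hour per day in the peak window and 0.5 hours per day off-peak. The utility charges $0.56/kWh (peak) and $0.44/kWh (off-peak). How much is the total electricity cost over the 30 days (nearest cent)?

$2.69

Power = 0.5 A × 230 V = 115 W = 0.115 kW
Peak energy = 0.115 kW × 1 h × 30 = 3.45 kWh
Off-peak energy = 0.115 kW × 0.5 h × 30 = 1.725 kWh
Cost = 3.45 × $0.56 + 1.725 × $0.44 = $1.932 + $0.759 = $2.69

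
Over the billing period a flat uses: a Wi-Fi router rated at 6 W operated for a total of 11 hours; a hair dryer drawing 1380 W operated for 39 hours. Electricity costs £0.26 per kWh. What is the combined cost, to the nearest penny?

£14.01

Wi-Fi router: 0.006 kW × 11 h = 0.066 kWh
hair dryer: 1.38 kW × 39 h = 53.82 kWh
Total energy = 53.886 kWh
Cost = 53.886 × £0.26 = £14.01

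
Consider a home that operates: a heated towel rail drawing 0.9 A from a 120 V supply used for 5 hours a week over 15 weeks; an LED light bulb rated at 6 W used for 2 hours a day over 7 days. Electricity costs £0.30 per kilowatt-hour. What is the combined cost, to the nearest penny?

heated towel rail: Power = 0.9 A × 120 V = 108 W = 0.108 kW
heated towel rail: Runtime = 5 h/week × 15 weeks = 75 h
heated towel rail: 0.108 kW × 75 h = 8.1 kWh
LED light bulb: Runtime = 2 h/day × 7 days = 14 h
LED light bulb: 0.006 kW × 14 h = 0.084 kWh
Total energy = 8.184 kWh
Cost = 8.184 × £0.30 = £2.46

£2.46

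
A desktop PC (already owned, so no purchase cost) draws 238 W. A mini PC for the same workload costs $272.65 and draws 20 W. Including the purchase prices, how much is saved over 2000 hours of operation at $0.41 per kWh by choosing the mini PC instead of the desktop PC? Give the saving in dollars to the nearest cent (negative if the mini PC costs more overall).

desktop PC: $0.00 + (238/1000) kW × 2000 h × $0.41 = $0.00 + $195.16 = $195.16
mini PC: $272.65 + (20/1000) kW × 2000 h × $0.41 = $272.65 + $16.4 = $289.05
Saving = $195.16 − $289.05 = −$93.89

-$93.89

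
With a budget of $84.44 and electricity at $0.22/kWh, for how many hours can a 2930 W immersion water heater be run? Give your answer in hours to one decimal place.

131.0 h

Energy available = $84.44 ÷ $0.22/kWh = 383.8182 kWh
Hours = 383.8182 kWh ÷ 2.93 kW = 131.0 h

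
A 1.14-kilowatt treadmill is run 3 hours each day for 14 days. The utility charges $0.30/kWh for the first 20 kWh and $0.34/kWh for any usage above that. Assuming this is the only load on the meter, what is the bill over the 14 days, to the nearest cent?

Runtime = 3 h/day × 14 days = 42 h
Energy = 1.14 kW × 42 h = 47.88 kWh
Tier 1 (0–20 kWh): 20 × $0.30 = $6
Above 20 kWh: 27.88 × $0.34 = $9.4792
Bill = $15.48

$15.48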